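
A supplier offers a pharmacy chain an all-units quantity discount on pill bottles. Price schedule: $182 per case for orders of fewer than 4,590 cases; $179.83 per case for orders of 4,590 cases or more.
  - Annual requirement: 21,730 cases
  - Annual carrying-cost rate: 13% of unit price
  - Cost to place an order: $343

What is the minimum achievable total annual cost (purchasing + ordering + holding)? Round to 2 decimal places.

$3,962,982.01

H₁ = 13%×$182 = $23.6600;  H₂ = 13%×$179.83 = $23.3779
EOQ₁ = √(2×21,730×343/23.6600) = 793.75  (< 4,590, feasible at tier 1)
EOQ₂ = √(2×21,730×343/23.3779) = 798.53  (< 4,590 → use Q = 4,590 at tier-2 price)
TC(tier 1 (EOQ₁), Q≈793.8) = $3,973,640.16
TC(tier 2, Q≈4,590.0) = $3,962,982.01
Minimum at tier 2: $3,962,982.01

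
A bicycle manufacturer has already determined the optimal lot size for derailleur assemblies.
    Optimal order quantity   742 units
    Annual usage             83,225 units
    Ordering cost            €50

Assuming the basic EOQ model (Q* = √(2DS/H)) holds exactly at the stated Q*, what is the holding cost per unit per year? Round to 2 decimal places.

€15.12

Since Q* = (2DS/H)^½, squaring gives Q*²·H = 2DS.
H = 2DS / Q² = 2 × 83,225 × 50 / 742² = 15.1163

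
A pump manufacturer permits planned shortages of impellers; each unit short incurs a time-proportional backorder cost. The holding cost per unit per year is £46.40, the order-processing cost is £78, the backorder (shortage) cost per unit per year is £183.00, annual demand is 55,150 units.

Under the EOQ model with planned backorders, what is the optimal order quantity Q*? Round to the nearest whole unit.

482 units

Q* = √(2DS/H) · √((H + b)/b)
   = √(2 × 55,150 × 78 / 46.4) · √((46.4 + 183) / 183)
   = 430.602 × 1.1196 ≈ 482.11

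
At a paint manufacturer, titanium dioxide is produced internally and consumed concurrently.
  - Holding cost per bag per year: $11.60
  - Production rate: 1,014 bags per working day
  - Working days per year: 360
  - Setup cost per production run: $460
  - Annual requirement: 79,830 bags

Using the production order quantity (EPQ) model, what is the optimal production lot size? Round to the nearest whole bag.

2,847 bags

d = 79,830/360 = 221.7500 bags/day;  effective holding cost H(1 − d/p) = 11.6·(1 − 221.7500/1014) = 9.06321
Q* = √(2DS / H_eff) = √(2·79,830·460 / 9.06321) ≈ 2,846.66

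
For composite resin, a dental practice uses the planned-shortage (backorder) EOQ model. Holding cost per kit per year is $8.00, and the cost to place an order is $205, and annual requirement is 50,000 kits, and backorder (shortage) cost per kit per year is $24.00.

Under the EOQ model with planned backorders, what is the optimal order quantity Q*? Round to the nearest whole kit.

1,848 kits

Q* = √(2DS/H) · √((H + b)/b)
   = √(2 × 50,000 × 205 / 8) · √((8 + 24) / 24)
   = 1,600.781 × 1.1547 ≈ 1,848.42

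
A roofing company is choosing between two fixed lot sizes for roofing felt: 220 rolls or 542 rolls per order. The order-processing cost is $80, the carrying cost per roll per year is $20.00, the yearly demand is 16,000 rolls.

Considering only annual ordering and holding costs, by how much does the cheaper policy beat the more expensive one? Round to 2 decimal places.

$236.56

For each Q, cost = (D/Q)·S + (Q/2)·H.
TC(220) = (16,000/220)×80 + (220/2)×20 = $8,018.18
TC(542) = (16,000/542)×80 + (542/2)×20 = $7,781.62
Cheaper: Q = 542.  Difference = $236.56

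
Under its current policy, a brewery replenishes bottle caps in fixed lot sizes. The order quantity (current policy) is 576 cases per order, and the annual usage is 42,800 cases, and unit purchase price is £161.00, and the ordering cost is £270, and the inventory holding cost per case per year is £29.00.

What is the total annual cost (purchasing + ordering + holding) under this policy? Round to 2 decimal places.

Ordering: D/Q × S = 42,800/576 × £270 = £20,062.50
Holding:  Q/2 × H = 576/2 × £29 = £8,352.00
Purchase cost = D·C = 42,800 × 161 = £6,890,800.00
Total = £20,062.50 + £8,352.00 + £6,890,800.00 = £6,919,214.50

£6,919,214.50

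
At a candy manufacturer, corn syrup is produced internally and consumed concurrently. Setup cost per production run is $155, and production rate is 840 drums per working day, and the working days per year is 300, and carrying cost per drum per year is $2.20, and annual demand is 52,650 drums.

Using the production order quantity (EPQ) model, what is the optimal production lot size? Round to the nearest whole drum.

Daily demand d = 52,650/300 = 175.500; p = 840; 1 − d/p = 0.79107
EPQ = √(2DS / (H(1 − d/p)))
    = √(2 × 52,650 × 155 / (2.2 × 0.79107)) ≈ 3,062.39

3,062 drums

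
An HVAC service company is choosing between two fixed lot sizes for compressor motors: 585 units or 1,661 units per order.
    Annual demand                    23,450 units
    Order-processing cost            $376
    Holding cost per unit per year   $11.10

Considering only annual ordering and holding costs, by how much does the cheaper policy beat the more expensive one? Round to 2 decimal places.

$3,791.97

Annual cost at Q: ordering D·S/Q plus holding Q·H/2.
TC(585) = (23,450/585)×376 + (585/2)×11.1 = $18,318.89
TC(1,661) = (23,450/1,661)×376 + (1,661/2)×11.1 = $14,526.92
|ΔTC| = |$18,318.89 − $14,526.92| = $3,791.97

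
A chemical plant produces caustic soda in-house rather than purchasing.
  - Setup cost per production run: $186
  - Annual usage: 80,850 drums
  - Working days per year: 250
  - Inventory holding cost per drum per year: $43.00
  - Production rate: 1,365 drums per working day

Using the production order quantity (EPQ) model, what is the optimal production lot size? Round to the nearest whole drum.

957 drums

Daily demand d = 80,850/250 = 323.400; p = 1365; 1 − d/p = 0.76308
EPQ = √(2DS / (H(1 − d/p)))
    = √(2 × 80,850 × 186 / (43 × 0.76308)) ≈ 957.40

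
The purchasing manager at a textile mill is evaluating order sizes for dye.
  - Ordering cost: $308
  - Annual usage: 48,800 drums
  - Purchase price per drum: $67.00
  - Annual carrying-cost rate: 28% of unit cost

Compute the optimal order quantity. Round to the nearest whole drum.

Carrying cost H = $67 × 28% = $18.7600/drum/yr
2DS/H = 2·48,800·308/18.76 = 1,602,388.06
EOQ = √1,602,388.06 ≈ 1,265.85

1,266 drums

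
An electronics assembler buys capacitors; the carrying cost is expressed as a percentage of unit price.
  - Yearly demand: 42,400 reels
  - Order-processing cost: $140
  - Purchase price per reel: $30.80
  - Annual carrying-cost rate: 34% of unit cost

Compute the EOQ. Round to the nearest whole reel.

1,065 reels

H = i·C = 0.34 × $30.8 = $10.4720 per reel-year
Optimal lot size Q* = (2 × 42,400 × $140 / $10.472)^½ ≈ 1,064.75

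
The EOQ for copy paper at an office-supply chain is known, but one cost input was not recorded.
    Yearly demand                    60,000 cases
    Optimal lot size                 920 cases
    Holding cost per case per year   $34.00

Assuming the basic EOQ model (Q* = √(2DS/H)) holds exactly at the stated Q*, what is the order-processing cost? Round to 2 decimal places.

EOQ relation: Q² = 2DS/H, so rearrange for the unknown.
S = Q²H / (2D) = 920² × 34 / (2 × 60,000) = 239.8133

$239.81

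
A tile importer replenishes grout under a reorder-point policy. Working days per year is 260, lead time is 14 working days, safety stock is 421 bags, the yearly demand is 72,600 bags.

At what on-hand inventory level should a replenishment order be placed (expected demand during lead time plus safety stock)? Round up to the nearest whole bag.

Daily demand d = 72,600 / 260 = 279.231 bags/day
Demand during lead time = 279.231 × 14 = 3,909.23
Reorder point = 3,909.23 + 421 = 4,330.23 → round up

4,331 bags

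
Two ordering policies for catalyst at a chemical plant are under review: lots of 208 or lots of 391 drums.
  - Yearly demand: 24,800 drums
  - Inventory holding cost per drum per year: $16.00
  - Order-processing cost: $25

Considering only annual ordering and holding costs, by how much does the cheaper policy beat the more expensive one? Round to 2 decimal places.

For each Q, cost = (D/Q)·S + (Q/2)·H.
TC(208) = (24,800/208)×25 + (208/2)×16 = $4,644.77
TC(391) = (24,800/391)×25 + (391/2)×16 = $4,713.68
Lots of 208 are cheaper by $68.91.

$68.91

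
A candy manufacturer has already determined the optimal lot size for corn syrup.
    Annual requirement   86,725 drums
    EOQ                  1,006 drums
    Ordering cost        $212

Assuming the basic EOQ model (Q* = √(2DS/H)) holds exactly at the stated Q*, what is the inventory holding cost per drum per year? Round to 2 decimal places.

$36.33

Since Q* = (2DS/H)^½, squaring gives Q*²·H = 2DS.
H = 2DS / Q² = 2 × 86,725 × 212 / 1,006² = 36.3341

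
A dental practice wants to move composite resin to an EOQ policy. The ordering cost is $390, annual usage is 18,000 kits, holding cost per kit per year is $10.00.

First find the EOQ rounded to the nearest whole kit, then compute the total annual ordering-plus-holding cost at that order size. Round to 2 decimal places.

$11,849.05

EOQ = √(2DS/H) = √(2 × 18,000 × 390 / 10)
    = √(1,404,000.00) ≈ 1,184.91 → Q = 1,185 kits
Ordering: D/Q × S = 18,000/1,185 × $390 = $5,924.05
Holding:  Q/2 × H = 1,185/2 × $10 = $5,925.00
Total = $5,924.05 + $5,925.00 = $11,849.05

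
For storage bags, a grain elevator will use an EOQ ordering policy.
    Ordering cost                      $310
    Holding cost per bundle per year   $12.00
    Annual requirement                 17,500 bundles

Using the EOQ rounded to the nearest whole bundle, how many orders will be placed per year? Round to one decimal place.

18.4 orders per year

EOQ = √(2DS/H) = √(2 × 17,500 × 310 / 12)
    = √(904,166.67) ≈ 950.88 → Q = 951
N = D/Q = 17,500/951 ≈ 18.402 orders/yr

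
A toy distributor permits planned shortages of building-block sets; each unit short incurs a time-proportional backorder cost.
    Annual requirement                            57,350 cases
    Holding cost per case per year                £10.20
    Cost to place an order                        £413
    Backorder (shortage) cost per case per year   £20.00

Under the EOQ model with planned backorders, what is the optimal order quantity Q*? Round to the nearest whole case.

Basic EOQ = √(2·57,350·413/10.2) = 2,155.047
Backorder adjustment √((H+b)/b) = √((10.2+20)/20) = 1.2288
Q* = 2,155.047 × 1.2288 ≈ 2,648.17

2,648 cases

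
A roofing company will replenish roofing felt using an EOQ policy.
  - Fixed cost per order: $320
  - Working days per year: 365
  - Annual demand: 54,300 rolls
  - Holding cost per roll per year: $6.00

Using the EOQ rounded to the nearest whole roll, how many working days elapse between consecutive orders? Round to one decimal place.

16.2 days

Optimal lot size Q* = (2 × 54,300 × $320 / $6)^½ ≈ 2,406.66 → Q = 2,407 rolls
T = Q/D × 365 days = 2,407/54,300 × 365 = 16.180 days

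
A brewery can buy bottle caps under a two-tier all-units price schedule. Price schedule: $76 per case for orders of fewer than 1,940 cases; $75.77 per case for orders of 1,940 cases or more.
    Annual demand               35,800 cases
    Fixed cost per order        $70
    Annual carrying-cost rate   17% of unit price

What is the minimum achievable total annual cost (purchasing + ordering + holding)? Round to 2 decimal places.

H₁ = 17%×$76 = $12.9200;  H₂ = 17%×$75.77 = $12.8809
EOQ₁ = √(2×35,800×70/12.9200) = 622.84  (< 1,940, feasible at tier 1)
EOQ₂ = √(2×35,800×70/12.8809) = 623.78  (< 1,940 → use Q = 1,940 at tier-2 price)
TC(tier 1 (EOQ₁), Q≈622.8) = $2,728,847.05
TC(tier 2, Q≈1,940.0) = $2,726,352.23
Minimum at tier 2: $2,726,352.23

$2,726,352.23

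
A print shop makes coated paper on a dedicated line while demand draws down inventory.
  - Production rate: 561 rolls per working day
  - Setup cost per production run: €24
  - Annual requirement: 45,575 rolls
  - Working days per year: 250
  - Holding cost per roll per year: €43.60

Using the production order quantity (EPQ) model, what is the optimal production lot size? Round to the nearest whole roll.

273 rolls

d = 45,575/250 = 182.3000 rolls/day;  effective holding cost H(1 − d/p) = 43.6·(1 − 182.3000/561) = 29.43194
Q* = √(2DS / H_eff) = √(2·45,575·24 / 29.43194) ≈ 272.63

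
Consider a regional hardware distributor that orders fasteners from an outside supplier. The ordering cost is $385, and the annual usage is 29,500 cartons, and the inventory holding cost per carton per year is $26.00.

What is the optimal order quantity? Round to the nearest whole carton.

EOQ = √(2DS/H) = √(2 × 29,500 × 385 / 26)
    = √(873,653.85) ≈ 934.69

935 cartons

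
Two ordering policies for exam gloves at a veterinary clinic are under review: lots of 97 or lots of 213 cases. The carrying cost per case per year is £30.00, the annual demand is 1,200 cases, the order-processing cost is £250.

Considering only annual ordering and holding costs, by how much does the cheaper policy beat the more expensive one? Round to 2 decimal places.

£55.67

For each Q, cost = (D/Q)·S + (Q/2)·H.
TC(97) = (1,200/97)×250 + (97/2)×30 = £4,547.78
TC(213) = (1,200/213)×250 + (213/2)×30 = £4,603.45
|ΔTC| = |£4,547.78 − £4,603.45| = £55.67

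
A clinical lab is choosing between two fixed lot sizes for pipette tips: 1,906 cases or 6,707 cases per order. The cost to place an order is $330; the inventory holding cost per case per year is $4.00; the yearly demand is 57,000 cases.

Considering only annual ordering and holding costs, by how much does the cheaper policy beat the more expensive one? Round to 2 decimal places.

$2,537.70

For each Q, cost = (D/Q)·S + (Q/2)·H.
TC(1,906) = (57,000/1,906)×330 + (1,906/2)×4 = $13,680.84
TC(6,707) = (57,000/6,707)×330 + (6,707/2)×4 = $16,218.53
Lots of 1,906 are cheaper by $2,537.70.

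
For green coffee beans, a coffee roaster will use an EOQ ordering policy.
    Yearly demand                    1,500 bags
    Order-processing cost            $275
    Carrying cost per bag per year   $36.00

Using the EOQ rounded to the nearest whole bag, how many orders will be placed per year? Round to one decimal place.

9.9 orders per year

EOQ = √(2DS/H) = √(2 × 1,500 × 275 / 36)
    = √(22,916.67) ≈ 151.38 → Q = 151
Orders per year = D/Q = 1,500 / 151 = 9.934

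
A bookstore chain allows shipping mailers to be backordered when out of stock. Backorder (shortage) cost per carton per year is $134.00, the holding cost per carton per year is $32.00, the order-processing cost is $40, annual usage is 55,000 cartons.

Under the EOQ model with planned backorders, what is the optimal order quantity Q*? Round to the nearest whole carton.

Q* = √(2DS/H) · √((H + b)/b)
   = √(2 × 55,000 × 40 / 32) · √((32 + 134) / 134)
   = 370.810 × 1.1130 ≈ 412.72

413 cartons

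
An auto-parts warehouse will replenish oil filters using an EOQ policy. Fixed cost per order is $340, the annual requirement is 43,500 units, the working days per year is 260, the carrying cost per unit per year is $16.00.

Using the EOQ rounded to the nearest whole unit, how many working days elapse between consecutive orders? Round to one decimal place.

Optimal lot size Q* = (2 × 43,500 × $340 / $16)^½ ≈ 1,359.69 → Q = 1,360 units
T = Q/D × 260 days = 1,360/43,500 × 260 = 8.129 days

8.1 days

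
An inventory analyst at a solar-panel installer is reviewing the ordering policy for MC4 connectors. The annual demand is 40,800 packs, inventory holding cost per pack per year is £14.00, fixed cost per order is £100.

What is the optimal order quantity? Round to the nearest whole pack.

2DS/H = 2·40,800·100/14 = 582,857.14
EOQ = √582,857.14 ≈ 763.45

763 packs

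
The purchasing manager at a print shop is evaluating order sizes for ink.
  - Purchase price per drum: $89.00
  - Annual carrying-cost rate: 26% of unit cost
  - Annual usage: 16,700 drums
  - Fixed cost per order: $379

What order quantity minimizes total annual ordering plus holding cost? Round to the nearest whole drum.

Carrying cost H = $89 × 26% = $23.1400/drum/yr
Optimal lot size Q* = (2 × 16,700 × $379 / $23.14)^½ ≈ 739.62

740 drums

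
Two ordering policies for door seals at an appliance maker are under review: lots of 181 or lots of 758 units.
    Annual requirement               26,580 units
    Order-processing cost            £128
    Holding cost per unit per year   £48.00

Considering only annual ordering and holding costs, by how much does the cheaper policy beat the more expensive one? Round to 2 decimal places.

TC(Q) = (D/Q)S + (Q/2)H
TC(181) = (26,580/181)×128 + (181/2)×48 = £23,140.91
TC(758) = (26,580/758)×128 + (758/2)×48 = £22,680.44
Lots of 758 are cheaper by £460.46.

£460.46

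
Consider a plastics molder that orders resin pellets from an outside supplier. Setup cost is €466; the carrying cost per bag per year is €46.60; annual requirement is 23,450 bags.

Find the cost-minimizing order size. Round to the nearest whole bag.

685 bags

EOQ = √(2DS/H) = √(2 × 23,450 × 466 / 46.6)
    = √(469,000.00) ≈ 684.84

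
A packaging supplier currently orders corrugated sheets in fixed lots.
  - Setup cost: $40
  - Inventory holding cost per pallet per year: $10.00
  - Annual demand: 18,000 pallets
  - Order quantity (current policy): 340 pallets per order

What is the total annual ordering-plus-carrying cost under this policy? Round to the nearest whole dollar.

$3,818

Annual ordering cost = (D/Q)·S = (18,000/340) × 40 = $2,117.65
Annual holding cost  = (Q/2)·H = (340/2) × 10 = $1,700.00
Total = $2,117.65 + $1,700.00 = $3,817.65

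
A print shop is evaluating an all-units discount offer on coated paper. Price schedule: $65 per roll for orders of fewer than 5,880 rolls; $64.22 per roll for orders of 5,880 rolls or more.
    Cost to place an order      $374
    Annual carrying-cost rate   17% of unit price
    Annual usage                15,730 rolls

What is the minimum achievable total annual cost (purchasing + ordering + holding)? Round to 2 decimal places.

$1,033,852.40

H₁ = 17%×$65 = $11.0500;  H₂ = 17%×$64.22 = $10.9174
EOQ₁ = √(2×15,730×374/11.0500) = 1,031.89  (< 5,880, feasible at tier 1)
EOQ₂ = √(2×15,730×374/10.9174) = 1,038.14  (< 5,880 → use Q = 5,880 at tier-2 price)
TC(tier 1 (EOQ₁), Q≈1,031.9) = $1,033,852.40
TC(tier 2, Q≈5,880.0) = $1,043,278.27
Minimum at tier 1 (EOQ₁): $1,033,852.40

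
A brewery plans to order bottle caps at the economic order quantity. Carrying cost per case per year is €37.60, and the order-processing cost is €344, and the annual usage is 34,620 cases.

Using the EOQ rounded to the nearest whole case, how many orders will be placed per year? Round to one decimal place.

43.5 orders per year

Optimal lot size Q* = (2 × 34,620 × €344 / €37.6)^½ ≈ 795.91 → Q = 796
Orders per year = D/Q = 34,620 / 796 = 43.492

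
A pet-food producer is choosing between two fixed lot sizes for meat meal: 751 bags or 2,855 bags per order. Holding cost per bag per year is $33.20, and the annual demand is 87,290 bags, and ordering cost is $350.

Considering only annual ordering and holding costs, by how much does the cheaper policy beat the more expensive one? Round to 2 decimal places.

TC(Q) = (D/Q)S + (Q/2)H
TC(751) = (87,290/751)×350 + (751/2)×33.2 = $53,147.69
TC(2,855) = (87,290/2,855)×350 + (2,855/2)×33.2 = $58,094.05
Cheaper: Q = 751.  Difference = $4,946.36

$4,946.36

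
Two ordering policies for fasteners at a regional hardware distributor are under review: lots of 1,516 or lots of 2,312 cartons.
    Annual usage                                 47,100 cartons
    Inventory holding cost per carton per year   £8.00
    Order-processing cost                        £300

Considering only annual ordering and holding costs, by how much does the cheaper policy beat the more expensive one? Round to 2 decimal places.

Annual cost at Q: ordering D·S/Q plus holding Q·H/2.
TC(1,516) = (47,100/1,516)×300 + (1,516/2)×8 = £15,384.58
TC(2,312) = (47,100/2,312)×300 + (2,312/2)×8 = £15,359.59
Cheaper: Q = 2,312.  Difference = £24.99

£24.99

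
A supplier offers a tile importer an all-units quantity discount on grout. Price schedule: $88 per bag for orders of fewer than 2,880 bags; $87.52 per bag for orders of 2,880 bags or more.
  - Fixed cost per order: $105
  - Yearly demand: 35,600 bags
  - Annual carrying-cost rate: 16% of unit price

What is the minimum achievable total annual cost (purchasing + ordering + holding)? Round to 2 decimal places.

H₁ = 16%×$88 = $14.0800;  H₂ = 16%×$87.52 = $14.0032
EOQ₁ = √(2×35,600×105/14.0800) = 728.67  (< 2,880, feasible at tier 1)
EOQ₂ = √(2×35,600×105/14.0032) = 730.67  (< 2,880 → use Q = 2,880 at tier-2 price)
TC(tier 1 (EOQ₁), Q≈728.7) = $3,143,059.73
TC(tier 2, Q≈2,880.0) = $3,137,174.52
Minimum at tier 2: $3,137,174.52

$3,137,174.52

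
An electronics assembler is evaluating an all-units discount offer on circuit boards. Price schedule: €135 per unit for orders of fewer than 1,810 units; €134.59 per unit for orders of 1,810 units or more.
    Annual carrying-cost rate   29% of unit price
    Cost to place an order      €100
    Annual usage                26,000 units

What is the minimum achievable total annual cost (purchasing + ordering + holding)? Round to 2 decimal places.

€3,524,268.15

H₁ = 29%×€135 = €39.1500;  H₂ = 29%×€134.59 = €39.0311
EOQ₁ = √(2×26,000×100/39.1500) = 364.45  (< 1,810, feasible at tier 1)
EOQ₂ = √(2×26,000×100/39.0311) = 365.00  (< 1,810 → use Q = 1,810 at tier-2 price)
TC(tier 1 (EOQ₁), Q≈364.4) = €3,524,268.15
TC(tier 2, Q≈1,810.0) = €3,536,099.61
Minimum at tier 1 (EOQ₁): €3,524,268.15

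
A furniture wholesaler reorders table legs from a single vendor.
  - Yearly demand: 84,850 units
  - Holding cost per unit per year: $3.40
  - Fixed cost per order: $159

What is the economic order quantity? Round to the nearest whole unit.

EOQ = √(2DS/H) = √(2 × 84,850 × 159 / 3.4)
    = √(7,935,970.59) ≈ 2,817.09

2,817 units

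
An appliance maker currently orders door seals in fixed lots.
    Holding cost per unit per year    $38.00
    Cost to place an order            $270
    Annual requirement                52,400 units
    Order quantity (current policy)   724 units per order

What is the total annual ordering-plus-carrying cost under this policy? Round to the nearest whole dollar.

$33,297

Ordering: D/Q × S = 52,400/724 × $270 = $19,541.44
Holding:  Q/2 × H = 724/2 × $38 = $13,756.00
Total = $19,541.44 + $13,756.00 = $33,297.44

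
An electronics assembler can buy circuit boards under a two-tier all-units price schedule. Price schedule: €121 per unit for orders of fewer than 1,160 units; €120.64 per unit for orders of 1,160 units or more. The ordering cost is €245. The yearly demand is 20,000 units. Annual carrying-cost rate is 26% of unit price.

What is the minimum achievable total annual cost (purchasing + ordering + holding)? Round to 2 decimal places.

H₁ = 26%×€121 = €31.4600;  H₂ = 26%×€120.64 = €31.3664
EOQ₁ = √(2×20,000×245/31.4600) = 558.13  (< 1,160, feasible at tier 1)
EOQ₂ = √(2×20,000×245/31.3664) = 558.96  (< 1,160 → use Q = 1,160 at tier-2 price)
TC(tier 1 (EOQ₁), Q≈558.1) = €2,437,558.70
TC(tier 2, Q≈1,160.0) = €2,435,216.65
Minimum at tier 2: €2,435,216.65

€2,435,216.65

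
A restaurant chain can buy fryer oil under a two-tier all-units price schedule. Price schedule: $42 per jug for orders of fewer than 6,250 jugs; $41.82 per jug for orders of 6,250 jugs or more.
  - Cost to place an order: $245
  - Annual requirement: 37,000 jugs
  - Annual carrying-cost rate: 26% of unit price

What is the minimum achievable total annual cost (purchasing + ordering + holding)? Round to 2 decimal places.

$1,568,070.52

H₁ = 26%×$42 = $10.9200;  H₂ = 26%×$41.82 = $10.8732
EOQ₁ = √(2×37,000×245/10.9200) = 1,288.51  (< 6,250, feasible at tier 1)
EOQ₂ = √(2×37,000×245/10.8732) = 1,291.28  (< 6,250 → use Q = 6,250 at tier-2 price)
TC(tier 1 (EOQ₁), Q≈1,288.5) = $1,568,070.52
TC(tier 2, Q≈6,250.0) = $1,582,769.15
Minimum at tier 1 (EOQ₁): $1,568,070.52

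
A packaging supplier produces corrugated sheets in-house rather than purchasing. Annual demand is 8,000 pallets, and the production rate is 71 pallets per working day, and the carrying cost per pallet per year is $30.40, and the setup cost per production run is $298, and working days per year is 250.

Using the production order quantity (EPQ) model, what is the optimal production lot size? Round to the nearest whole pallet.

534 pallets

d = 8,000/250 = 32.0000 pallets/day;  effective holding cost H(1 − d/p) = 30.4·(1 − 32.0000/71) = 16.69859
Q* = √(2DS / H_eff) = √(2·8,000·298 / 16.69859) ≈ 534.35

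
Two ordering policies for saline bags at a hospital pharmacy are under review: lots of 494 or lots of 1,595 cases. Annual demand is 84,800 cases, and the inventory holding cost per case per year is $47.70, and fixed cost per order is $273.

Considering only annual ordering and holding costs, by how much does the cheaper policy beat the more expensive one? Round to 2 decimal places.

TC(Q) = (D/Q)S + (Q/2)H
TC(494) = (84,800/494)×273 + (494/2)×47.7 = $58,645.06
TC(1,595) = (84,800/1,595)×273 + (1,595/2)×47.7 = $52,555.11
Cheaper: Q = 1,595.  Difference = $6,089.95

$6,089.95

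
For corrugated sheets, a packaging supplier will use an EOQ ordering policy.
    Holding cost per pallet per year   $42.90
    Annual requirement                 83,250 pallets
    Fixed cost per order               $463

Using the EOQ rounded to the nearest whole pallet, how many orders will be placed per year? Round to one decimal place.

62.1 orders per year

2DS/H = 2·83,250·463/42.9 = 1,796,958.04
EOQ = √1,796,958.04 ≈ 1,340.51 → Q = 1,341
N = D/Q = 83,250/1,341 ≈ 62.081 orders/yr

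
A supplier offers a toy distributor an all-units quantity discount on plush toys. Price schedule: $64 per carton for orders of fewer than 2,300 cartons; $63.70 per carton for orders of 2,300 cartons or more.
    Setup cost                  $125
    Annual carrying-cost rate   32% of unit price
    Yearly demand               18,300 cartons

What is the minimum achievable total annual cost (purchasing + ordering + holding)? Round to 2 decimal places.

$1,180,879.67

H₁ = 32%×$64 = $20.4800;  H₂ = 32%×$63.70 = $20.3840
EOQ₁ = √(2×18,300×125/20.4800) = 472.64  (< 2,300, feasible at tier 1)
EOQ₂ = √(2×18,300×125/20.3840) = 473.75  (< 2,300 → use Q = 2,300 at tier-2 price)
TC(tier 1 (EOQ₁), Q≈472.6) = $1,180,879.67
TC(tier 2, Q≈2,300.0) = $1,190,146.17
Minimum at tier 1 (EOQ₁): $1,180,879.67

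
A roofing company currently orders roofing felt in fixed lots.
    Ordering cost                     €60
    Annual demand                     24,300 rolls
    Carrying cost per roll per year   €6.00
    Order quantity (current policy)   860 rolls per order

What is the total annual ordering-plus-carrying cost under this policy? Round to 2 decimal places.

€4,275.35

Annual ordering cost = (D/Q)·S = (24,300/860) × 60 = €1,695.35
Annual holding cost  = (Q/2)·H = (860/2) × 6 = €2,580.00
Total = €1,695.35 + €2,580.00 = €4,275.35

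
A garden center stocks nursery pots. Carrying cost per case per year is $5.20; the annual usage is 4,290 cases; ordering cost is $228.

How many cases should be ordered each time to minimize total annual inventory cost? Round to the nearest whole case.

613 cases

Optimal lot size Q* = (2 × 4,290 × $228 / $5.2)^½ ≈ 613.35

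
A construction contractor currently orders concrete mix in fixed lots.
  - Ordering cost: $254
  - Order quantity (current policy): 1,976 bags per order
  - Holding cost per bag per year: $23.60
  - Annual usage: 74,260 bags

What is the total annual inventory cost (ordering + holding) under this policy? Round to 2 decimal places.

Ordering: D/Q × S = 74,260/1,976 × $254 = $9,545.57
Holding:  Q/2 × H = 1,976/2 × $23.6 = $23,316.80
Total = $9,545.57 + $23,316.80 = $32,862.37

$32,862.37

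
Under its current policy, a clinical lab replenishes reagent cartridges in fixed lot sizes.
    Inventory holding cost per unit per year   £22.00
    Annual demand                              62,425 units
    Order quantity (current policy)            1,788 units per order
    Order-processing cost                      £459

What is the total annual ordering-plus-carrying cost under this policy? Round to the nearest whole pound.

£35,693

Ordering: D/Q × S = 62,425/1,788 × £459 = £16,025.21
Holding:  Q/2 × H = 1,788/2 × £22 = £19,668.00
Total = £16,025.21 + £19,668.00 = £35,693.21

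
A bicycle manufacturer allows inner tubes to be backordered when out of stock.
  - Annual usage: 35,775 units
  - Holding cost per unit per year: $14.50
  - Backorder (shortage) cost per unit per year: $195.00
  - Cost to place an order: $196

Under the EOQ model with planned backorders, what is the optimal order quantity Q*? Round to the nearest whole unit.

1,019 units

Q* = √(2DS/H) · √((H + b)/b)
   = √(2 × 35,775 × 196 / 14.5) · √((14.5 + 195) / 195)
   = 983.442 × 1.0365 ≈ 1,019.35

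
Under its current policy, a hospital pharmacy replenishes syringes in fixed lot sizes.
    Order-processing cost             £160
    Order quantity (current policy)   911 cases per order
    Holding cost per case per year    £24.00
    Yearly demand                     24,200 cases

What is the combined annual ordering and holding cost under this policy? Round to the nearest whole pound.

Annual ordering cost = (D/Q)·S = (24,200/911) × 160 = £4,250.27
Annual holding cost  = (Q/2)·H = (911/2) × 24 = £10,932.00
Total = £4,250.27 + £10,932.00 = £15,182.27

£15,182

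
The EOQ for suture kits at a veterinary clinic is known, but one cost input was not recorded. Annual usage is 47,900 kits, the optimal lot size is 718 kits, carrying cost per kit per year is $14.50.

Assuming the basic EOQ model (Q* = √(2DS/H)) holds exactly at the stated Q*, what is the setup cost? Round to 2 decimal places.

$78.03

EOQ relation: Q² = 2DS/H, so rearrange for the unknown.
S = Q²H / (2D) = 718² × 14.5 / (2 × 47,900) = 78.0282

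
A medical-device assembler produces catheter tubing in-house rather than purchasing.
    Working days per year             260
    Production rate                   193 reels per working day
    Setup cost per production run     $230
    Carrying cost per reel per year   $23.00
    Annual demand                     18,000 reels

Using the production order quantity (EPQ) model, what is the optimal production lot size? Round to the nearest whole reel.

d = 18,000/260 = 69.2308 reels/day;  effective holding cost H(1 − d/p) = 23·(1 − 69.2308/193) = 14.74970
Q* = √(2DS / H_eff) = √(2·18,000·230 / 14.74970) ≈ 749.24

749 reels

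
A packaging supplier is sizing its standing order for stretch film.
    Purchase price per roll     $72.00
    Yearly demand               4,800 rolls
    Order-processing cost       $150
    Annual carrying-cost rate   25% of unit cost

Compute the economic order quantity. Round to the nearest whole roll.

283 rolls

H = i·C = 0.25 × $72 = $18.0000 per roll-year
Optimal lot size Q* = (2 × 4,800 × $150 / $18)^½ ≈ 282.84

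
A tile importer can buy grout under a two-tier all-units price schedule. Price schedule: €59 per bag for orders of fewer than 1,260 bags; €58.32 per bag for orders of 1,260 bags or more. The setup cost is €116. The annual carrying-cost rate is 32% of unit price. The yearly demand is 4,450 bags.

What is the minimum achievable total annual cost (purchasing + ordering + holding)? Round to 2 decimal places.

H₁ = 32%×€59 = €18.8800;  H₂ = 32%×€58.32 = €18.6624
EOQ₁ = √(2×4,450×116/18.8800) = 233.84  (< 1,260, feasible at tier 1)
EOQ₂ = √(2×4,450×116/18.6624) = 235.20  (< 1,260 → use Q = 1,260 at tier-2 price)
TC(tier 1 (EOQ₁), Q≈233.8) = €266,964.94
TC(tier 2, Q≈1,260.0) = €271,690.99
Minimum at tier 1 (EOQ₁): €266,964.94

€266,964.94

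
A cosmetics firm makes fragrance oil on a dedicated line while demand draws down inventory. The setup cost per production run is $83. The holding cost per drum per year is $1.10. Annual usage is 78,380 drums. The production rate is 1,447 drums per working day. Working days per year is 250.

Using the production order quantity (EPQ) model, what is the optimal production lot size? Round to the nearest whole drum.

d = 78,380/250 = 313.5200 drums/day;  effective holding cost H(1 − d/p) = 1.1·(1 − 313.5200/1447) = 0.86166
Q* = √(2DS / H_eff) = √(2·78,380·83 / 0.86166) ≈ 3,885.86

3,886 drums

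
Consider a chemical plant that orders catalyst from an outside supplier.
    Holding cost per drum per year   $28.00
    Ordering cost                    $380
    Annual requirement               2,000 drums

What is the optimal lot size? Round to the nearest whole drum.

EOQ = √(2DS/H) = √(2 × 2,000 × 380 / 28)
    = √(54,285.71) ≈ 232.99

233 drums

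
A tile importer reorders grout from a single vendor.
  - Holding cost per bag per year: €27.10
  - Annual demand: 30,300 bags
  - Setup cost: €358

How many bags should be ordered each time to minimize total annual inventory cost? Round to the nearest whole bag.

Optimal lot size Q* = (2 × 30,300 × €358 / €27.1)^½ ≈ 894.73

895 bags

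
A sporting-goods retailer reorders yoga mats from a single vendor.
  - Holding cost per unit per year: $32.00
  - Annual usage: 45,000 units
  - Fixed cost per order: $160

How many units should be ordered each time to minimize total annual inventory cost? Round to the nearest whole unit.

Optimal lot size Q* = (2 × 45,000 × $160 / $32)^½ ≈ 670.82

671 units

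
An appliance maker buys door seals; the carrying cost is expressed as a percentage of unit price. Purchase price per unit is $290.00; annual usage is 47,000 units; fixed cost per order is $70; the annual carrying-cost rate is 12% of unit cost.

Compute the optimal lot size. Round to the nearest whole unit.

Carrying cost H = $290 × 12% = $34.8000/unit/yr
2DS/H = 2·47,000·70/34.8 = 189,080.46
EOQ = √189,080.46 ≈ 434.83

435 units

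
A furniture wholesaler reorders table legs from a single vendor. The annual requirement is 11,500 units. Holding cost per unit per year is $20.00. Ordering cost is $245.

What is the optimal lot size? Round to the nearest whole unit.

Optimal lot size Q* = (2 × 11,500 × $245 / $20)^½ ≈ 530.80

531 units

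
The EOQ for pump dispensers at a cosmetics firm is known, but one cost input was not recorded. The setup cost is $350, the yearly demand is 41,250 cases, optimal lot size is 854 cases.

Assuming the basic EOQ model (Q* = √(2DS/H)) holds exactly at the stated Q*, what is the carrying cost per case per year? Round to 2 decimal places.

$39.59

Since Q* = (2DS/H)^½, squaring gives Q*²·H = 2DS.
H = 2DS / Q² = 2 × 41,250 × 350 / 854² = 39.5919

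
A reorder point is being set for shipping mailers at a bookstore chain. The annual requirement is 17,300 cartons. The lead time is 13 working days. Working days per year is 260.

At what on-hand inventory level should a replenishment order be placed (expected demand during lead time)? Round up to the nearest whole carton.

Daily demand d = 17,300 / 260 = 66.538 cartons/day
Demand during lead time = 66.538 × 13 = 865.00
Reorder point = 865.00 → round up

865 cartons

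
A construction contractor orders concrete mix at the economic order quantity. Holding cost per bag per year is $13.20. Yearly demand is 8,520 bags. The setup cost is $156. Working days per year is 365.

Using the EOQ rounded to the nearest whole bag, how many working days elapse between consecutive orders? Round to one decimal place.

Optimal lot size Q* = (2 × 8,520 × $156 / $13.2)^½ ≈ 448.76 → Q = 449 bags
Cycle time = (working days × Q)/D = (365 × 449) / 8,520 = 19.235 days

19.2 days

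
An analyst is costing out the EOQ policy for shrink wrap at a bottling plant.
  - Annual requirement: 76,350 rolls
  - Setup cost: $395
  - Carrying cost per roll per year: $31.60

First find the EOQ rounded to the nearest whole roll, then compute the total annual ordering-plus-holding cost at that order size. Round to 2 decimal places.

EOQ = √(2DS/H) = √(2 × 76,350 × 395 / 31.6)
    = √(1,908,750.00) ≈ 1,381.58 → Q = 1,382 rolls
Orders/yr = 76,350/1,382 = 55.246; ordering cost = 55.246 × $395 = $21,822.18
Average inventory = 1,382/2 = 691; holding cost = 691 × $31.6 = $21,835.60
Total = $21,822.18 + $21,835.60 = $43,657.78

$43,657.78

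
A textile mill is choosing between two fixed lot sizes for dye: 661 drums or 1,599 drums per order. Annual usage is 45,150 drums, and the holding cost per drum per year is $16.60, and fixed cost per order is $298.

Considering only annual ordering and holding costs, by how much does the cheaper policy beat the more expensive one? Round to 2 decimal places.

Annual cost at Q: ordering D·S/Q plus holding Q·H/2.
TC(661) = (45,150/661)×298 + (661/2)×16.6 = $25,841.37
TC(1,599) = (45,150/1,599)×298 + (1,599/2)×16.6 = $21,686.15
Cheaper: Q = 1,599.  Difference = $4,155.22

$4,155.22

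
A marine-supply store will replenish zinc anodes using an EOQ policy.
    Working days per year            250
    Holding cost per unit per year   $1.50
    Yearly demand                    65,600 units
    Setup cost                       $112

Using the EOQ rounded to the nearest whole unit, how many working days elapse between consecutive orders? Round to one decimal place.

EOQ = √(2DS/H) = √(2 × 65,600 × 112 / 1.5)
    = √(9,796,266.67) ≈ 3,129.90 → Q = 3,130 units
Cycle time = (working days × Q)/D = (250 × 3,130) / 65,600 = 11.928 days

11.9 days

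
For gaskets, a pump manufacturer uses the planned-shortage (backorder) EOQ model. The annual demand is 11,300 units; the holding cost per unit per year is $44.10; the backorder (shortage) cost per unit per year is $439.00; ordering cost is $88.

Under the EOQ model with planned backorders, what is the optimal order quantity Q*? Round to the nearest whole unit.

Q* = √(2DS/H) · √((H + b)/b)
   = √(2 × 11,300 × 88 / 44.1) · √((44.1 + 439) / 439)
   = 212.362 × 1.0490 ≈ 222.77

223 units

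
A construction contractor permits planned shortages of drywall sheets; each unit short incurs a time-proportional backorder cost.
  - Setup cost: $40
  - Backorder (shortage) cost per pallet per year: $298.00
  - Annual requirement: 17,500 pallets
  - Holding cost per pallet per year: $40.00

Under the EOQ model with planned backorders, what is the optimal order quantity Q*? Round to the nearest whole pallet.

199 pallets

Q* = √(2DS/H) · √((H + b)/b)
   = √(2 × 17,500 × 40 / 40) · √((40 + 298) / 298)
   = 187.083 × 1.0650 ≈ 199.24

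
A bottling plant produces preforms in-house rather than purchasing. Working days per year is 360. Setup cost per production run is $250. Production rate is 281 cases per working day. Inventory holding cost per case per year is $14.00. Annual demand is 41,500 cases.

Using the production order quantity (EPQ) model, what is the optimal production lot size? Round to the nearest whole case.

1,585 cases

Daily demand d = 41,500/360 = 115.278; p = 281; 1 − d/p = 0.58976
EPQ = √(2DS / (H(1 − d/p)))
    = √(2 × 41,500 × 250 / (14 × 0.58976)) ≈ 1,585.29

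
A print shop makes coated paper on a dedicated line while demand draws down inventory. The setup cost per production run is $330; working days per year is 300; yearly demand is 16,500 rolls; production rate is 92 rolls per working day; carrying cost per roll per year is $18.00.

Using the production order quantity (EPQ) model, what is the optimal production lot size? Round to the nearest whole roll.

1,227 rolls

Daily demand d = 16,500/300 = 55.000; p = 92; 1 − d/p = 0.40217
EPQ = √(2DS / (H(1 − d/p)))
    = √(2 × 16,500 × 330 / (18 × 0.40217)) ≈ 1,226.51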